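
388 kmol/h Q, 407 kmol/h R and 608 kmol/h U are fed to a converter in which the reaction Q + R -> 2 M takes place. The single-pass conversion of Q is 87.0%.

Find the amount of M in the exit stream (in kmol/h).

Q reacted = 0.87 × 388 = 337.6 kmol/h; ν_Q = −1, so ξ = 337.6/1 = 337.6 kmol/h.
Outlet amounts (n = n₀ + ν ξ):
  Q: 388 − 1(337.6) = 50.44
  R: 407 − 1(337.6) = 69.44
  M: 0 + 2(337.6) = 675.1
  U: 608 (inert)

675 kmol/h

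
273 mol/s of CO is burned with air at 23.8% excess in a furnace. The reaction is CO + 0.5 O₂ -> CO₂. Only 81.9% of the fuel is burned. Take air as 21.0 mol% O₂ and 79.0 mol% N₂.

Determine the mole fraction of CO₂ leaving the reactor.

Stoichiometric O₂ = 0.5 × 273 = 136.5 mol/s; O₂ fed = 136.5 × 1.238 = 169 mol/s.
N₂ fed = 169 × 79/21 = 635.7 mol/s.
Fuel reacted = 0.819 × 273 → ξ = 223.6 mol/s.
Outlet (n = n₀ + ν ξ):
  CO: 273 − 1(223.6) = 49.41
  O₂: 169 − 0.5(223.6) = 57.19
  N₂: 635.7 (inert)
  CO₂: 0 + 1(223.6) = 223.6
Total out = 965.9 mol/s; y_CO₂ = 223.6 / 965.9 = 0.2315.

0.231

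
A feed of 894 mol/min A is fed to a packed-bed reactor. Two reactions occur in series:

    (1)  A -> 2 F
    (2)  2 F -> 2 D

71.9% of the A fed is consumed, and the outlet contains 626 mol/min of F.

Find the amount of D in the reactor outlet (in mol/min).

660 mol/min

Conversion of A: A consumed = 1ξ₁ = 0.719 × 894 → ξ₁ = 642.8 mol/min.
F balance: n_F = 0 + 2ξ₁ − 2ξ₂ = 626 → ξ₂ = (2·642.8 − 626)/2 = 329.8 mol/min.
Outlet amounts (n = n₀ + Σ ν·ξ):
  A: 894 − 1(642.8) = 251.2
  F: 0 + 2(642.8) − 2(329.8) = 626
  D: 0 + 2(329.8) = 659.6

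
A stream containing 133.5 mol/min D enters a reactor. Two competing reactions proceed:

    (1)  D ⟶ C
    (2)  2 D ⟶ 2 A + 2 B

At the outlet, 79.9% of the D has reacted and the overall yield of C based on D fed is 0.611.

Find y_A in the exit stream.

Yield of C: 1ξ₁ / 133.5 = 0.611 → ξ₁ = 81.57 mol/min.
Conversion of D: 1ξ₁ + 2ξ₂ = 0.799 × 133.5 = 106.7 → ξ₂ = 12.55 mol/min.
Outlet amounts (n = n₀ + Σ ν·ξ):
  D: 133.5 − 1(81.57) − 2(12.55) = 26.83
  C: 0 + 1(81.57) = 81.57
  A: 0 + 2(12.55) = 25.1
  B: 0 + 2(12.55) = 25.1
Total out = 158.6 mol/min; y_A = 25.1 / 158.6 = 0.1582.

0.158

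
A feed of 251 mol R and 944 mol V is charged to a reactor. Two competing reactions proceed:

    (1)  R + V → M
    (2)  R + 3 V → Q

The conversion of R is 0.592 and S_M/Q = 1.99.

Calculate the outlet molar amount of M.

Conversion of R: R consumed = 0.592 × 251 = 148.6 mol = 1ξ₁ + 1ξ₂.
Selectivity: 1ξ₁ / (1ξ₂) = 1.99 → ξ₁ = 1.99 ξ₂.
Substitute: (1·1.99 + 1) ξ₂ = 148.6 → ξ₂ = 49.7 mol, ξ₁ = 98.9 mol.
Outlet amounts (n = n₀ + Σ ν·ξ):
  R: 251 − 1(98.9) − 1(49.7) = 102.4
  V: 944 − 1(98.9) − 3(49.7) = 696
  M: 0 + 1(98.9) = 98.9
  Q: 0 + 1(49.7) = 49.7

98.9 mol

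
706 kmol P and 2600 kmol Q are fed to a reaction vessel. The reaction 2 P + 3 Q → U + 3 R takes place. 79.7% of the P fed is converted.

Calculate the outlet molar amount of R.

844 kmol

P reacted = 0.797 × 706 = 562.7 kmol; ν_P = −2, so ξ = 562.7/2 = 281.3 kmol.
Outlet amounts (n = n₀ + ν ξ):
  P: 706 − 2(281.3) = 143.3
  Q: 2600 − 3(281.3) = 1756
  U: 0 + 1(281.3) = 281.3
  R: 0 + 3(281.3) = 844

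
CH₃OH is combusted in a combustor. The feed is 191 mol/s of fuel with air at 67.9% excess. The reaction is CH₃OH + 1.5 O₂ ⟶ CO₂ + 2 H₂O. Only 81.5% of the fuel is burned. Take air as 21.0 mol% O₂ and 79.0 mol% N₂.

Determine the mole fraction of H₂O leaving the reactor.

0.122

Stoichiometric O₂ = 1.5 × 191 = 286.5 mol/s; O₂ fed = 286.5 × 1.679 = 481 mol/s.
N₂ fed = 481 × 79/21 = 1810 mol/s.
Fuel reacted = 0.815 × 191 → ξ = 155.7 mol/s.
Outlet (n = n₀ + ν ξ):
  CH₃OH: 191 − 1(155.7) = 35.34
  O₂: 481 − 1.5(155.7) = 247.5
  N₂: 1810 (inert)
  CO₂: 0 + 1(155.7) = 155.7
  H₂O: 0 + 2(155.7) = 311.3
Total out = 2559 mol/s; y_H₂O = 311.3 / 2559 = 0.1216.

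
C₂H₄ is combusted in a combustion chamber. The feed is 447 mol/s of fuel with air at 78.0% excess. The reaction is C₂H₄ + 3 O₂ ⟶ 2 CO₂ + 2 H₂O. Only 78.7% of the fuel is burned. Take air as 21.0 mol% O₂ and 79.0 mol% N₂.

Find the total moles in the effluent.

Stoichiometric O₂ = 3 × 447 = 1341 mol/s; O₂ fed = 1341 × 1.780 = 2387 mol/s.
N₂ fed = 2387 × 79/21 = 8980 mol/s.
Fuel reacted = 0.787 × 447 → ξ = 351.8 mol/s.
Outlet (n = n₀ + ν ξ):
  C₂H₄: 447 − 1(351.8) = 95.21
  O₂: 2387 − 3(351.8) = 1332
  N₂: 8980 (inert)
  CO₂: 0 + 2(351.8) = 703.6
  H₂O: 0 + 2(351.8) = 703.6
Total out = 95.21 + 1332 + 8980 + 703.6 + 703.6 = 11810 mol/s.

11800 mol/s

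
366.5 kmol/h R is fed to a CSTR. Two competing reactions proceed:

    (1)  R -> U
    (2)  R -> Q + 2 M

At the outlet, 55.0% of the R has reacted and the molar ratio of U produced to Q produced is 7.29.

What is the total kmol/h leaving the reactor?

Conversion of R: R consumed = 0.55 × 366.5 = 201.6 kmol/h = 1ξ₁ + 1ξ₂.
Selectivity: 1ξ₁ / (1ξ₂) = 7.29 → ξ₁ = 7.29 ξ₂.
Substitute: (1·7.29 + 1) ξ₂ = 201.6 → ξ₂ = 24.32 kmol/h, ξ₁ = 177.3 kmol/h.
Outlet amounts (n = n₀ + Σ ν·ξ):
  R: 366.5 − 1(177.3) − 1(24.32) = 164.9
  U: 0 + 1(177.3) = 177.3
  Q: 0 + 1(24.32) = 24.32
  M: 0 + 2(24.32) = 48.63
Total out = 164.9 + 177.3 + 24.32 + 48.63 = 415.1 kmol/h.

415 kmol/h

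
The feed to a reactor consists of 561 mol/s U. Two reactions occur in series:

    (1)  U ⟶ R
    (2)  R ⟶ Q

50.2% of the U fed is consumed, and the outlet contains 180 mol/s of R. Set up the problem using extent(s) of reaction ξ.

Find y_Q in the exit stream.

0.181

Conversion of U: U consumed = 1ξ₁ = 0.502 × 561 → ξ₁ = 281.6 mol/s.
R balance: n_R = 0 + 1ξ₁ − 1ξ₂ = 180 → ξ₂ = (1·281.6 − 180)/1 = 101.6 mol/s.
Outlet amounts (n = n₀ + Σ ν·ξ):
  U: 561 − 1(281.6) = 279.4
  R: 0 + 1(281.6) − 1(101.6) = 180
  Q: 0 + 1(101.6) = 101.6
Total out = 561 mol/s; y_Q = 101.6 / 561 = 0.1811.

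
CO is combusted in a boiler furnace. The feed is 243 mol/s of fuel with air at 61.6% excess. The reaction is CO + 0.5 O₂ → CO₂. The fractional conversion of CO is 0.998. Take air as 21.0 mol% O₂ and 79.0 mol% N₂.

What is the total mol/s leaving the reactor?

1060 mol/s

Stoichiometric O₂ = 0.5 × 243 = 121.5 mol/s; O₂ fed = 121.5 × 1.616 = 196.3 mol/s.
N₂ fed = 196.3 × 79/21 = 738.6 mol/s.
Fuel reacted = 0.998 × 243 → ξ = 242.5 mol/s.
Outlet (n = n₀ + ν ξ):
  CO: 243 − 1(242.5) = 0.486
  O₂: 196.3 − 0.5(242.5) = 75.09
  N₂: 738.6 (inert)
  CO₂: 0 + 1(242.5) = 242.5
Total out = 0.486 + 75.09 + 738.6 + 242.5 = 1057 mol/s.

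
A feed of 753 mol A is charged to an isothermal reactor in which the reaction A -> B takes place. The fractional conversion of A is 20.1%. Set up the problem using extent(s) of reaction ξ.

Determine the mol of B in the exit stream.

151 mol

A reacted = 0.201 × 753 = 151.4 mol; ν_A = −1, so ξ = 151.4/1 = 151.4 mol.
Outlet amounts (n = n₀ + ν ξ):
  A: 753 − 1(151.4) = 601.6
  B: 0 + 1(151.4) = 151.4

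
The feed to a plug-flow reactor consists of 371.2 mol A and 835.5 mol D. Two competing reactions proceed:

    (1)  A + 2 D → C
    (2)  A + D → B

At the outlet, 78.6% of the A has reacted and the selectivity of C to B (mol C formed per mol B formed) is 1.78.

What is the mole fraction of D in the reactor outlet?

Conversion of A: A consumed = 0.786 × 371.2 = 291.8 mol = 1ξ₁ + 1ξ₂.
Selectivity: 1ξ₁ / (1ξ₂) = 1.78 → ξ₁ = 1.78 ξ₂.
Substitute: (1·1.78 + 1) ξ₂ = 291.8 → ξ₂ = 105 mol, ξ₁ = 186.8 mol.
Outlet amounts (n = n₀ + Σ ν·ξ):
  A: 371.2 − 1(186.8) − 1(105) = 79.44
  D: 835.5 − 2(186.8) − 1(105) = 356.9
  C: 0 + 1(186.8) = 186.8
  B: 0 + 1(105) = 105
Total out = 728.1 mol; y_D = 356.9 / 728.1 = 0.4902.

0.49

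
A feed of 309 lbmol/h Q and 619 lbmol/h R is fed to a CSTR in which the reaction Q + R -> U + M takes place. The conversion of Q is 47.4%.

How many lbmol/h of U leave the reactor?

146 lbmol/h

Q reacted = 0.474 × 309 = 146.5 lbmol/h; ν_Q = −1, so ξ = 146.5/1 = 146.5 lbmol/h.
Outlet amounts (n = n₀ + ν ξ):
  Q: 309 − 1(146.5) = 162.5
  R: 619 − 1(146.5) = 472.5
  U: 0 + 1(146.5) = 146.5
  M: 0 + 1(146.5) = 146.5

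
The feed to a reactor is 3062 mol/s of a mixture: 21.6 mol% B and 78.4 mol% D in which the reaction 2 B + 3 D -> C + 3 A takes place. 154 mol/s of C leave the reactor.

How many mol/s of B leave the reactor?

For C: n = n₀ + 1ξ → 154 = 0 + 1ξ, giving ξ = 154 mol/s.
Outlet amounts (n = n₀ + ν ξ):
  B: 661.4 − 2(154) = 353.4
  D: 2401 − 3(154) = 1939
  C: 0 + 1(154) = 154
  A: 0 + 3(154) = 462

353 mol/s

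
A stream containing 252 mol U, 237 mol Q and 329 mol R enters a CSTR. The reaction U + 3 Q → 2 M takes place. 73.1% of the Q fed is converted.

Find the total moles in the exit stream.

Q reacted = 0.731 × 237 = 173.2 mol; ν_Q = −3, so ξ = 173.2/3 = 57.75 mol.
Outlet amounts (n = n₀ + ν ξ):
  U: 252 − 1(57.75) = 194.3
  Q: 237 − 3(57.75) = 63.75
  M: 0 + 2(57.75) = 115.5
  R: 329 (inert)
Total out = 194.3 + 63.75 + 115.5 + 329 = 702.5 mol.

703 mol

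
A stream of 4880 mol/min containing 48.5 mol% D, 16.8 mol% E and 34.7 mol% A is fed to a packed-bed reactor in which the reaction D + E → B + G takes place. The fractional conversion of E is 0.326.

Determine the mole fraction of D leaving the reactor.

E reacted = 0.326 × 819.8 = 267.3 mol/min; ν_E = −1, so ξ = 267.3/1 = 267.3 mol/min.
Outlet amounts (n = n₀ + ν ξ):
  D: 2367 − 1(267.3) = 2100
  E: 819.8 − 1(267.3) = 552.6
  B: 0 + 1(267.3) = 267.3
  G: 0 + 1(267.3) = 267.3
  A: 1693 (inert)
Total out = 4880 mol/min; y_D = 2100 / 4880 = 0.4302.

0.43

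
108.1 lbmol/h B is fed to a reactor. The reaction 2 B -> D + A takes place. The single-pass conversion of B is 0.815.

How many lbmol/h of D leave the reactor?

44.1 lbmol/h

B reacted = 0.815 × 108.1 = 88.1 lbmol/h; ν_B = −2, so ξ = 88.1/2 = 44.05 lbmol/h.
Outlet amounts (n = n₀ + ν ξ):
  B: 108.1 − 2(44.05) = 20
  D: 0 + 1(44.05) = 44.05
  A: 0 + 1(44.05) = 44.05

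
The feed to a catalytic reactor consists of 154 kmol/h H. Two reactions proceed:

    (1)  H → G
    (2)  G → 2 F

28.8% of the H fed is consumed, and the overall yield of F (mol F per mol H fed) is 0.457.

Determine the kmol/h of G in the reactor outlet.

9.16 kmol/h

Conversion of H: H consumed = 1ξ₁ = 0.288 × 154 → ξ₁ = 44.35 kmol/h.
Yield of F: 2ξ₂ / 154 = 0.457 → ξ₂ = 35.19 kmol/h.
Outlet amounts (n = n₀ + Σ ν·ξ):
  H: 154 − 1(44.35) = 109.6
  G: 0 + 1(44.35) − 1(35.19) = 9.163
  F: 0 + 2(35.19) = 70.38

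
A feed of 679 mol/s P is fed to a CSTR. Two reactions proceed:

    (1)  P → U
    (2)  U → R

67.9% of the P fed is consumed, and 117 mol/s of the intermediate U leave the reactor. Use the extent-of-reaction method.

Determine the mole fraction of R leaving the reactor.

Conversion of P: P consumed = 1ξ₁ = 0.679 × 679 → ξ₁ = 461 mol/s.
U balance: n_U = 0 + 1ξ₁ − 1ξ₂ = 117 → ξ₂ = (1·461 − 117)/1 = 344 mol/s.
Outlet amounts (n = n₀ + Σ ν·ξ):
  P: 679 − 1(461) = 218
  U: 0 + 1(461) − 1(344) = 117
  R: 0 + 1(344) = 344
Total out = 679 mol/s; y_R = 344 / 679 = 0.5067.

0.507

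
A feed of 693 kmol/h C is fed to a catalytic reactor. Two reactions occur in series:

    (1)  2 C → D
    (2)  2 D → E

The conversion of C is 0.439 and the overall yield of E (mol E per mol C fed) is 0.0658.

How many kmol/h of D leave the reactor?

Conversion of C: C consumed = 2ξ₁ = 0.439 × 693 → ξ₁ = 152.1 kmol/h.
Yield of E: 1ξ₂ / 693 = 0.0658 → ξ₂ = 45.6 kmol/h.
Outlet amounts (n = n₀ + Σ ν·ξ):
  C: 693 − 2(152.1) = 388.8
  D: 0 + 1(152.1) − 2(45.6) = 60.91
  E: 0 + 1(45.6) = 45.6

60.9 kmol/h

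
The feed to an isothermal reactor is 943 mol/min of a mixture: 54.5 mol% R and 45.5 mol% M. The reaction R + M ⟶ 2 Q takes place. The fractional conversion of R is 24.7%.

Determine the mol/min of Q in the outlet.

254 mol/min

R reacted = 0.247 × 513.9 = 126.9 mol/min; ν_R = −1, so ξ = 126.9/1 = 126.9 mol/min.
Outlet amounts (n = n₀ + ν ξ):
  R: 513.9 − 1(126.9) = 387
  M: 429.1 − 1(126.9) = 302.1
  Q: 0 + 2(126.9) = 253.9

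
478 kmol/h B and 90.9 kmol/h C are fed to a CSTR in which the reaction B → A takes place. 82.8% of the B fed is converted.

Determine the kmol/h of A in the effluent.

396 kmol/h

B reacted = 0.828 × 478 = 395.8 kmol/h; ν_B = −1, so ξ = 395.8/1 = 395.8 kmol/h.
Outlet amounts (n = n₀ + ν ξ):
  B: 478 − 1(395.8) = 82.22
  A: 0 + 1(395.8) = 395.8
  C: 90.9 (inert)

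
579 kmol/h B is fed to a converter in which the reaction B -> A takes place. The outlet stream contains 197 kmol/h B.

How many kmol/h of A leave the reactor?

382 kmol/h

For B: n = n₀ − 1ξ → 197 = 579 − 1ξ, giving ξ = 382 kmol/h.
Outlet amounts (n = n₀ + ν ξ):
  B: 579 − 1(382) = 197
  A: 0 + 1(382) = 382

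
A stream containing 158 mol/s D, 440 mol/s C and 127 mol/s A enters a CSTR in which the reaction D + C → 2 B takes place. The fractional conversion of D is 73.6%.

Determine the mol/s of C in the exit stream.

324 mol/s

D reacted = 0.736 × 158 = 116.3 mol/s; ν_D = −1, so ξ = 116.3/1 = 116.3 mol/s.
Outlet amounts (n = n₀ + ν ξ):
  D: 158 − 1(116.3) = 41.71
  C: 440 − 1(116.3) = 323.7
  B: 0 + 2(116.3) = 232.6
  A: 127 (inert)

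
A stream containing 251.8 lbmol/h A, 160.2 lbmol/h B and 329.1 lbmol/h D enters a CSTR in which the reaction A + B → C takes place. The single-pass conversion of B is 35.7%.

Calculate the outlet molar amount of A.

B reacted = 0.357 × 160.2 = 57.19 lbmol/h; ν_B = −1, so ξ = 57.19/1 = 57.19 lbmol/h.
Outlet amounts (n = n₀ + ν ξ):
  A: 251.8 − 1(57.19) = 194.6
  B: 160.2 − 1(57.19) = 103
  C: 0 + 1(57.19) = 57.19
  D: 329.1 (inert)

195 lbmol/h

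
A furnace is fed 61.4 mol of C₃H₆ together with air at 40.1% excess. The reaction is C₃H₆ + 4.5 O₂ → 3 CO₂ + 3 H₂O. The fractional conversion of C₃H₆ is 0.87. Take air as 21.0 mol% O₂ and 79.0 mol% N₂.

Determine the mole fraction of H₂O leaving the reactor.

Stoichiometric O₂ = 4.5 × 61.4 = 276.3 mol; O₂ fed = 276.3 × 1.401 = 387.1 mol.
N₂ fed = 387.1 × 79/21 = 1456 mol.
Fuel reacted = 0.87 × 61.4 → ξ = 53.42 mol.
Outlet (n = n₀ + ν ξ):
  C₃H₆: 61.4 − 1(53.42) = 7.982
  O₂: 387.1 − 4.5(53.42) = 146.7
  N₂: 1456 (inert)
  CO₂: 0 + 3(53.42) = 160.3
  H₂O: 0 + 3(53.42) = 160.3
Total out = 1931 mol; y_H₂O = 160.3 / 1931 = 0.08297.

0.083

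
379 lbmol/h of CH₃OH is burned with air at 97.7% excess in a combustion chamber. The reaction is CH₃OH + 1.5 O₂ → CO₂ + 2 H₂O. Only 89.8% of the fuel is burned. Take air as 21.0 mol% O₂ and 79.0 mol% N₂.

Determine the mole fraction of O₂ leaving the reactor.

0.104

Stoichiometric O₂ = 1.5 × 379 = 568.5 lbmol/h; O₂ fed = 568.5 × 1.977 = 1124 lbmol/h.
N₂ fed = 1124 × 79/21 = 4228 lbmol/h.
Fuel reacted = 0.898 × 379 → ξ = 340.3 lbmol/h.
Outlet (n = n₀ + ν ξ):
  CH₃OH: 379 − 1(340.3) = 38.66
  O₂: 1124 − 1.5(340.3) = 613.4
  N₂: 4228 (inert)
  CO₂: 0 + 1(340.3) = 340.3
  H₂O: 0 + 2(340.3) = 680.7
Total out = 5901 lbmol/h; y_O₂ = 613.4 / 5901 = 0.1039.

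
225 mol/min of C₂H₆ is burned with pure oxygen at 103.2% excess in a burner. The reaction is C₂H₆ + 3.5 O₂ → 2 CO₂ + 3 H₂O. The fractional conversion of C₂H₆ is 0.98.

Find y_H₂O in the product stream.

0.342

Stoichiometric O₂ = 3.5 × 225 = 787.5 mol/min; O₂ fed = 787.5 × 2.032 = 1600 mol/min.
Fuel reacted = 0.98 × 225 → ξ = 220.5 mol/min.
Outlet (n = n₀ + ν ξ):
  C₂H₆: 225 − 1(220.5) = 4.5
  O₂: 1600 − 3.5(220.5) = 828.5
  CO₂: 0 + 2(220.5) = 441
  H₂O: 0 + 3(220.5) = 661.5
Total out = 1935 mol/min; y_H₂O = 661.5 / 1935 = 0.3418.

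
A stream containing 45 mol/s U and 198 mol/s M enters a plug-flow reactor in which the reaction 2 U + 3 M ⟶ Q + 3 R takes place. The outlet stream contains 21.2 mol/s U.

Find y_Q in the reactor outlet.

0.0515

For U: n = n₀ − 2ξ → 21.2 = 45 − 2ξ, giving ξ = 11.9 mol/s.
Outlet amounts (n = n₀ + ν ξ):
  U: 45 − 2(11.9) = 21.2
  M: 198 − 3(11.9) = 162.3
  Q: 0 + 1(11.9) = 11.9
  R: 0 + 3(11.9) = 35.7
Total out = 231.1 mol/s; y_Q = 11.9 / 231.1 = 0.05149.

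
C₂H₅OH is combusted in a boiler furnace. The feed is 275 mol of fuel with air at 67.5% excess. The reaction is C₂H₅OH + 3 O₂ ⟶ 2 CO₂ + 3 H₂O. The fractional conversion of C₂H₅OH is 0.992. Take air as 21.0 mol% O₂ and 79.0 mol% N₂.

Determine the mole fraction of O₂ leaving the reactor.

Stoichiometric O₂ = 3 × 275 = 825 mol; O₂ fed = 825 × 1.675 = 1382 mol.
N₂ fed = 1382 × 79/21 = 5198 mol.
Fuel reacted = 0.992 × 275 → ξ = 272.8 mol.
Outlet (n = n₀ + ν ξ):
  C₂H₅OH: 275 − 1(272.8) = 2.2
  O₂: 1382 − 3(272.8) = 563.5
  N₂: 5198 (inert)
  CO₂: 0 + 2(272.8) = 545.6
  H₂O: 0 + 3(272.8) = 818.4
Total out = 7128 mol; y_O₂ = 563.5 / 7128 = 0.07905.

0.079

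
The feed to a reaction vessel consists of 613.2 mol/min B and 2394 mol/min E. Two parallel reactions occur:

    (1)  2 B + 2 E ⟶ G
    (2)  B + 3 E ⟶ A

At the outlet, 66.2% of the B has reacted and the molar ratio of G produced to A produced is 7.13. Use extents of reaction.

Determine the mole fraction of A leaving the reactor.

Conversion of B: B consumed = 0.662 × 613.2 = 405.9 mol/min = 2ξ₁ + 1ξ₂.
Selectivity: 1ξ₁ / (1ξ₂) = 7.13 → ξ₁ = 7.13 ξ₂.
Substitute: (2·7.13 + 1) ξ₂ = 405.9 → ξ₂ = 26.6 mol/min, ξ₁ = 189.7 mol/min.
Outlet amounts (n = n₀ + Σ ν·ξ):
  B: 613.2 − 2(189.7) − 1(26.6) = 207.3
  E: 2394 − 2(189.7) − 3(26.6) = 1935
  G: 0 + 1(189.7) = 189.7
  A: 0 + 1(26.6) = 26.6
Total out = 2358 mol/min; y_A = 26.6 / 2358 = 0.01128.

0.0113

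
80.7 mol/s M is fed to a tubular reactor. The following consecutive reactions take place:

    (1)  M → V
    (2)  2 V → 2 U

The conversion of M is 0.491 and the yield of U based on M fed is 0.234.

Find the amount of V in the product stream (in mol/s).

Conversion of M: M consumed = 1ξ₁ = 0.491 × 80.7 → ξ₁ = 39.62 mol/s.
Yield of U: 2ξ₂ / 80.7 = 0.234 → ξ₂ = 9.442 mol/s.
Outlet amounts (n = n₀ + Σ ν·ξ):
  M: 80.7 − 1(39.62) = 41.08
  V: 0 + 1(39.62) − 2(9.442) = 20.74
  U: 0 + 2(9.442) = 18.88

20.7 mol/s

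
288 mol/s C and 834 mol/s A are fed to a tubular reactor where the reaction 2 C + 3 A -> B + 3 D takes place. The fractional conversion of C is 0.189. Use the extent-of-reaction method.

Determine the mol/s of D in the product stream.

C reacted = 0.189 × 288 = 54.43 mol/s; ν_C = −2, so ξ = 54.43/2 = 27.22 mol/s.
Outlet amounts (n = n₀ + ν ξ):
  C: 288 − 2(27.22) = 233.6
  A: 834 − 3(27.22) = 752.4
  B: 0 + 1(27.22) = 27.22
  D: 0 + 3(27.22) = 81.65

81.6 mol/s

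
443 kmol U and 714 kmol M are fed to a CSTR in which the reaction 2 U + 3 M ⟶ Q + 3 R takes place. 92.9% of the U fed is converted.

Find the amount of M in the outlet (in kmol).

U reacted = 0.929 × 443 = 411.5 kmol; ν_U = −2, so ξ = 411.5/2 = 205.8 kmol.
Outlet amounts (n = n₀ + ν ξ):
  U: 443 − 2(205.8) = 31.45
  M: 714 − 3(205.8) = 96.68
  Q: 0 + 1(205.8) = 205.8
  R: 0 + 3(205.8) = 617.3

96.7 kmol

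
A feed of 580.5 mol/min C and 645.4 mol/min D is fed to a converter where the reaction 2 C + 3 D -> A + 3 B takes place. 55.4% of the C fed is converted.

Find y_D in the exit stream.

C reacted = 0.554 × 580.5 = 321.6 mol/min; ν_C = −2, so ξ = 321.6/2 = 160.8 mol/min.
Outlet amounts (n = n₀ + ν ξ):
  C: 580.5 − 2(160.8) = 258.9
  D: 645.4 − 3(160.8) = 163
  A: 0 + 1(160.8) = 160.8
  B: 0 + 3(160.8) = 482.4
Total out = 1065 mol/min; y_D = 163 / 1065 = 0.153.

0.153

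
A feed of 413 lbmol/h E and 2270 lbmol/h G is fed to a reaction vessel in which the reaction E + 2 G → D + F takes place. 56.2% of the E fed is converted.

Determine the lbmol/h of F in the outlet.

232 lbmol/h

E reacted = 0.562 × 413 = 232.1 lbmol/h; ν_E = −1, so ξ = 232.1/1 = 232.1 lbmol/h.
Outlet amounts (n = n₀ + ν ξ):
  E: 413 − 1(232.1) = 180.9
  G: 2270 − 2(232.1) = 1806
  D: 0 + 1(232.1) = 232.1
  F: 0 + 1(232.1) = 232.1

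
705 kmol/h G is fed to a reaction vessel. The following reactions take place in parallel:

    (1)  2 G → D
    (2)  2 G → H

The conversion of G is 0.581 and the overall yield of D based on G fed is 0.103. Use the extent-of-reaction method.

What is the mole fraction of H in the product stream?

0.264

Yield of D: 1ξ₁ / 705 = 0.103 → ξ₁ = 72.61 kmol/h.
Conversion of G: 2ξ₁ + 2ξ₂ = 0.581 × 705 = 409.6 → ξ₂ = 132.2 kmol/h.
Outlet amounts (n = n₀ + Σ ν·ξ):
  G: 705 − 2(72.61) − 2(132.2) = 295.4
  D: 0 + 1(72.61) = 72.61
  H: 0 + 1(132.2) = 132.2
Total out = 500.2 kmol/h; y_H = 132.2 / 500.2 = 0.2643.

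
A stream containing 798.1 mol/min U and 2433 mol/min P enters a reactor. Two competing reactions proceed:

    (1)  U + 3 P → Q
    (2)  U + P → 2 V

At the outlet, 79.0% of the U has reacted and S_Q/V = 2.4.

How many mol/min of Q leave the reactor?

Conversion of U: U consumed = 0.79 × 798.1 = 630.5 mol/min = 1ξ₁ + 1ξ₂.
Selectivity: 1ξ₁ / (2ξ₂) = 2.4 → ξ₁ = 4.8 ξ₂.
Substitute: (1·4.8 + 1) ξ₂ = 630.5 → ξ₂ = 108.7 mol/min, ξ₁ = 521.8 mol/min.
Outlet amounts (n = n₀ + Σ ν·ξ):
  U: 798.1 − 1(521.8) − 1(108.7) = 167.6
  P: 2433 − 3(521.8) − 1(108.7) = 758.9
  Q: 0 + 1(521.8) = 521.8
  V: 0 + 2(108.7) = 217.4

522 mol/min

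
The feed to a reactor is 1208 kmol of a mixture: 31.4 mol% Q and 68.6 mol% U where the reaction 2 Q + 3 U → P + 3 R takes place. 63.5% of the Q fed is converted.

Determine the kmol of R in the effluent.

361 kmol

Q reacted = 0.635 × 379.3 = 240.9 kmol; ν_Q = −2, so ξ = 240.9/2 = 120.4 kmol.
Outlet amounts (n = n₀ + ν ξ):
  Q: 379.3 − 2(120.4) = 138.4
  U: 828.7 − 3(120.4) = 467.4
  P: 0 + 1(120.4) = 120.4
  R: 0 + 3(120.4) = 361.3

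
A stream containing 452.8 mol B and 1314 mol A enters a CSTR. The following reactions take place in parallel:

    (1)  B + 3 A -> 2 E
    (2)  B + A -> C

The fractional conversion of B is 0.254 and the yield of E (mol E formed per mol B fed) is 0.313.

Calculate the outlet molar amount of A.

1060 mol

Yield of E: 2ξ₁ / 452.8 = 0.313 → ξ₁ = 70.86 mol.
Conversion of B: 1ξ₁ + 1ξ₂ = 0.254 × 452.8 = 115 → ξ₂ = 44.15 mol.
Outlet amounts (n = n₀ + Σ ν·ξ):
  B: 452.8 − 1(70.86) − 1(44.15) = 337.8
  A: 1314 − 3(70.86) − 1(44.15) = 1057
  E: 0 + 2(70.86) = 141.7
  C: 0 + 1(44.15) = 44.15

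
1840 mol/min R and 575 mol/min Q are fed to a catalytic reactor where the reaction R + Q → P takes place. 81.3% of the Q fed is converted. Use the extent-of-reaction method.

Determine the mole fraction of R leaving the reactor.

0.705

Q reacted = 0.813 × 575 = 467.5 mol/min; ν_Q = −1, so ξ = 467.5/1 = 467.5 mol/min.
Outlet amounts (n = n₀ + ν ξ):
  R: 1840 − 1(467.5) = 1373
  Q: 575 − 1(467.5) = 107.5
  P: 0 + 1(467.5) = 467.5
Total out = 1948 mol/min; y_R = 1373 / 1948 = 0.7048.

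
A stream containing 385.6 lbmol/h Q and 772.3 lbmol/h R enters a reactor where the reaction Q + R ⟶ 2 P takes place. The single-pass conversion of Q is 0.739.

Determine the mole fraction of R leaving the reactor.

Q reacted = 0.739 × 385.6 = 285 lbmol/h; ν_Q = −1, so ξ = 285/1 = 285 lbmol/h.
Outlet amounts (n = n₀ + ν ξ):
  Q: 385.6 − 1(285) = 100.6
  R: 772.3 − 1(285) = 487.3
  P: 0 + 2(285) = 569.9
Total out = 1158 lbmol/h; y_R = 487.3 / 1158 = 0.4209.

0.421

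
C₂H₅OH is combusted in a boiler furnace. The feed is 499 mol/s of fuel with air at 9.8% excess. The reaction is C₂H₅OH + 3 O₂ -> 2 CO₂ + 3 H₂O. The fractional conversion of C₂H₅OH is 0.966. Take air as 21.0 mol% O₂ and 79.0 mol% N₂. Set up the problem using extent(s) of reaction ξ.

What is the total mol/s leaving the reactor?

Stoichiometric O₂ = 3 × 499 = 1497 mol/s; O₂ fed = 1497 × 1.098 = 1644 mol/s.
N₂ fed = 1644 × 79/21 = 6183 mol/s.
Fuel reacted = 0.966 × 499 → ξ = 482 mol/s.
Outlet (n = n₀ + ν ξ):
  C₂H₅OH: 499 − 1(482) = 16.97
  O₂: 1644 − 3(482) = 197.6
  N₂: 6183 (inert)
  CO₂: 0 + 2(482) = 964.1
  H₂O: 0 + 3(482) = 1446
Total out = 16.97 + 197.6 + 6183 + 964.1 + 1446 = 8808 mol/s.

8810 mol/s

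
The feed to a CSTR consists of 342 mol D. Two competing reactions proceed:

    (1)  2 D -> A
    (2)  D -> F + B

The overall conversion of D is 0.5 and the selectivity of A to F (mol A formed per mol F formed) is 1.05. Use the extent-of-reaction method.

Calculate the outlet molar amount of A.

57.9 mol

Conversion of D: D consumed = 0.5 × 342 = 171 mol = 2ξ₁ + 1ξ₂.
Selectivity: 1ξ₁ / (1ξ₂) = 1.05 → ξ₁ = 1.05 ξ₂.
Substitute: (2·1.05 + 1) ξ₂ = 171 → ξ₂ = 55.16 mol, ξ₁ = 57.92 mol.
Outlet amounts (n = n₀ + Σ ν·ξ):
  D: 342 − 2(57.92) − 1(55.16) = 171
  A: 0 + 1(57.92) = 57.92
  F: 0 + 1(55.16) = 55.16
  B: 0 + 1(55.16) = 55.16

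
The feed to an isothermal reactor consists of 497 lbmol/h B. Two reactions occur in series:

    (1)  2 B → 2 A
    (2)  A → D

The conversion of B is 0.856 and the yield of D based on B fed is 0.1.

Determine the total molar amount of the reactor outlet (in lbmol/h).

497 lbmol/h

Conversion of B: B consumed = 2ξ₁ = 0.856 × 497 → ξ₁ = 212.7 lbmol/h.
Yield of D: 1ξ₂ / 497 = 0.1 → ξ₂ = 49.7 lbmol/h.
Outlet amounts (n = n₀ + Σ ν·ξ):
  B: 497 − 2(212.7) = 71.57
  A: 0 + 2(212.7) − 1(49.7) = 375.7
  D: 0 + 1(49.7) = 49.7
Total out = 71.57 + 375.7 + 49.7 = 497 lbmol/h.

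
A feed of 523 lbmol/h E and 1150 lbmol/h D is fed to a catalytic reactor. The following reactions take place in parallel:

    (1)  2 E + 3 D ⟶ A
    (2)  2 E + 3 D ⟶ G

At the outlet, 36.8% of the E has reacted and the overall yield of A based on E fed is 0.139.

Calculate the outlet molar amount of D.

Yield of A: 1ξ₁ / 523 = 0.139 → ξ₁ = 72.7 lbmol/h.
Conversion of E: 2ξ₁ + 2ξ₂ = 0.368 × 523 = 192.5 → ξ₂ = 23.53 lbmol/h.
Outlet amounts (n = n₀ + Σ ν·ξ):
  E: 523 − 2(72.7) − 2(23.53) = 330.5
  D: 1150 − 3(72.7) − 3(23.53) = 861.3
  A: 0 + 1(72.7) = 72.7
  G: 0 + 1(23.53) = 23.53

861 lbmol/h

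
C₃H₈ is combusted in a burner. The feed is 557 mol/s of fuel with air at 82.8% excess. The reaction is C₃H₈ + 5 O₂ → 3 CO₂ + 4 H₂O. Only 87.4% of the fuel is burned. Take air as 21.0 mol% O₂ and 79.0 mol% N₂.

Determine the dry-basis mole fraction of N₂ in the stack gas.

Stoichiometric O₂ = 5 × 557 = 2785 mol/s; O₂ fed = 2785 × 1.828 = 5091 mol/s.
N₂ fed = 5091 × 79/21 = 19150 mol/s.
Fuel reacted = 0.874 × 557 → ξ = 486.8 mol/s.
Outlet (n = n₀ + ν ξ):
  C₃H₈: 557 − 1(486.8) = 70.18
  O₂: 5091 − 5(486.8) = 2657
  N₂: 19150 (inert)
  CO₂: 0 + 3(486.8) = 1460
  H₂O: 0 + 4(486.8) = 1947
Dry total = 23340 mol/s; y_N₂ (dry) = 19150 / 23340 = 0.8206.

0.821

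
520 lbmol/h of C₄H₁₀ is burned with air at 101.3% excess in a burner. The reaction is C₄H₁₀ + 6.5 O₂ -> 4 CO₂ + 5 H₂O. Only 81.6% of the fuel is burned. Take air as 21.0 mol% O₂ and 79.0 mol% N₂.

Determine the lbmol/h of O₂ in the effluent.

4050 lbmol/h

Stoichiometric O₂ = 6.5 × 520 = 3380 lbmol/h; O₂ fed = 3380 × 2.013 = 6804 lbmol/h.
N₂ fed = 6804 × 79/21 = 25600 lbmol/h.
Fuel reacted = 0.816 × 520 → ξ = 424.3 lbmol/h.
Outlet (n = n₀ + ν ξ):
  C₄H₁₀: 520 − 1(424.3) = 95.68
  O₂: 6804 − 6.5(424.3) = 4046
  N₂: 25600 (inert)
  CO₂: 0 + 4(424.3) = 1697
  H₂O: 0 + 5(424.3) = 2122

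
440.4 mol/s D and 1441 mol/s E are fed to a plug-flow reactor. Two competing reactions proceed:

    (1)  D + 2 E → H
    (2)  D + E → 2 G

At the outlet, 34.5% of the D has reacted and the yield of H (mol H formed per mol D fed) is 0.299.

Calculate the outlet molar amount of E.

1160 mol/s

Yield of H: 1ξ₁ / 440.4 = 0.299 → ξ₁ = 131.7 mol/s.
Conversion of D: 1ξ₁ + 1ξ₂ = 0.345 × 440.4 = 151.9 → ξ₂ = 20.26 mol/s.
Outlet amounts (n = n₀ + Σ ν·ξ):
  D: 440.4 − 1(131.7) − 1(20.26) = 288.5
  E: 1441 − 2(131.7) − 1(20.26) = 1157
  H: 0 + 1(131.7) = 131.7
  G: 0 + 2(20.26) = 40.52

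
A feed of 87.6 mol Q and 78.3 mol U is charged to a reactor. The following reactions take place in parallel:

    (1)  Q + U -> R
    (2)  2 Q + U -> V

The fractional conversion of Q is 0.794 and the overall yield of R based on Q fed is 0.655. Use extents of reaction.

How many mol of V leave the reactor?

6.09 mol

Yield of R: 1ξ₁ / 87.6 = 0.655 → ξ₁ = 57.38 mol.
Conversion of Q: 1ξ₁ + 2ξ₂ = 0.794 × 87.6 = 69.55 → ξ₂ = 6.088 mol.
Outlet amounts (n = n₀ + Σ ν·ξ):
  Q: 87.6 − 1(57.38) − 2(6.088) = 18.05
  U: 78.3 − 1(57.38) − 1(6.088) = 14.83
  R: 0 + 1(57.38) = 57.38
  V: 0 + 1(6.088) = 6.088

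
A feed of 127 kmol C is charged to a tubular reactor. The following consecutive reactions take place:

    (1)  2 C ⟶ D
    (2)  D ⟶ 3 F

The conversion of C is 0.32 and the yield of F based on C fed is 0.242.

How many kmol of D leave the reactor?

10.1 kmol

Conversion of C: C consumed = 2ξ₁ = 0.32 × 127 → ξ₁ = 20.32 kmol.
Yield of F: 3ξ₂ / 127 = 0.242 → ξ₂ = 10.24 kmol.
Outlet amounts (n = n₀ + Σ ν·ξ):
  C: 127 − 2(20.32) = 86.36
  D: 0 + 1(20.32) − 1(10.24) = 10.08
  F: 0 + 3(10.24) = 30.73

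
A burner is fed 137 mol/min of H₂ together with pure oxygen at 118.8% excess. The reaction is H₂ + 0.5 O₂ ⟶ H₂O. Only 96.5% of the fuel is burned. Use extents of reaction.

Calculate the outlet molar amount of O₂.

83.8 mol/min

Stoichiometric O₂ = 0.5 × 137 = 68.5 mol/min; O₂ fed = 68.5 × 2.188 = 149.9 mol/min.
Fuel reacted = 0.965 × 137 → ξ = 132.2 mol/min.
Outlet (n = n₀ + ν ξ):
  H₂: 137 − 1(132.2) = 4.795
  O₂: 149.9 − 0.5(132.2) = 83.78
  H₂O: 0 + 1(132.2) = 132.2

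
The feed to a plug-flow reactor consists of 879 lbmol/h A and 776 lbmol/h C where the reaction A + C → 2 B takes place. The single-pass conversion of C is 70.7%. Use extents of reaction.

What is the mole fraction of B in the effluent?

0.663

C reacted = 0.707 × 776 = 548.6 lbmol/h; ν_C = −1, so ξ = 548.6/1 = 548.6 lbmol/h.
Outlet amounts (n = n₀ + ν ξ):
  A: 879 − 1(548.6) = 330.4
  C: 776 − 1(548.6) = 227.4
  B: 0 + 2(548.6) = 1097
Total out = 1655 lbmol/h; y_B = 1097 / 1655 = 0.663.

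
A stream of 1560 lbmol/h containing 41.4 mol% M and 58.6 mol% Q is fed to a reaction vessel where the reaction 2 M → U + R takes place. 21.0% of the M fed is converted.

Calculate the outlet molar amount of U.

M reacted = 0.21 × 645.8 = 135.6 lbmol/h; ν_M = −2, so ξ = 135.6/2 = 67.81 lbmol/h.
Outlet amounts (n = n₀ + ν ξ):
  M: 645.8 − 2(67.81) = 510.2
  U: 0 + 1(67.81) = 67.81
  R: 0 + 1(67.81) = 67.81
  Q: 914.2 (inert)

67.8 lbmol/h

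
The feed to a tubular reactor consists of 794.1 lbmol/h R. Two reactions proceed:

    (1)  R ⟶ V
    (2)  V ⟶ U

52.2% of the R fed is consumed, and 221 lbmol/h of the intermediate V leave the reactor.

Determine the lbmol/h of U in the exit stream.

194 lbmol/h

Conversion of R: R consumed = 1ξ₁ = 0.522 × 794.1 → ξ₁ = 414.5 lbmol/h.
V balance: n_V = 0 + 1ξ₁ − 1ξ₂ = 221 → ξ₂ = (1·414.5 − 221)/1 = 193.5 lbmol/h.
Outlet amounts (n = n₀ + Σ ν·ξ):
  R: 794.1 − 1(414.5) = 379.6
  V: 0 + 1(414.5) − 1(193.5) = 221
  U: 0 + 1(193.5) = 193.5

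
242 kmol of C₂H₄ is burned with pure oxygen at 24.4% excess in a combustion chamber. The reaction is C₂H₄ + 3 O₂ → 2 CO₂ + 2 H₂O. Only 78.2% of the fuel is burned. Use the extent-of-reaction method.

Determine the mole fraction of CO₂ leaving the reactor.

0.331

Stoichiometric O₂ = 3 × 242 = 726 kmol; O₂ fed = 726 × 1.244 = 903.1 kmol.
Fuel reacted = 0.782 × 242 → ξ = 189.2 kmol.
Outlet (n = n₀ + ν ξ):
  C₂H₄: 242 − 1(189.2) = 52.76
  O₂: 903.1 − 3(189.2) = 335.4
  CO₂: 0 + 2(189.2) = 378.5
  H₂O: 0 + 2(189.2) = 378.5
Total out = 1145 kmol; y_CO₂ = 378.5 / 1145 = 0.3305.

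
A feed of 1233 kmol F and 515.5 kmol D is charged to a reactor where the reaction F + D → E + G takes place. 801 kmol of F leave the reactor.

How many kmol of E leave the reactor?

432 kmol

For F: n = n₀ − 1ξ → 801 = 1233 − 1ξ, giving ξ = 432 kmol.
Outlet amounts (n = n₀ + ν ξ):
  F: 1233 − 1(432) = 801
  D: 515.5 − 1(432) = 83.5
  E: 0 + 1(432) = 432
  G: 0 + 1(432) = 432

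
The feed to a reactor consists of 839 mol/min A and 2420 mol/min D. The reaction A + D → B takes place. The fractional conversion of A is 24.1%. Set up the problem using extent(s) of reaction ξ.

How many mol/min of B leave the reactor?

202 mol/min

A reacted = 0.241 × 839 = 202.2 mol/min; ν_A = −1, so ξ = 202.2/1 = 202.2 mol/min.
Outlet amounts (n = n₀ + ν ξ):
  A: 839 − 1(202.2) = 636.8
  D: 2420 − 1(202.2) = 2218
  B: 0 + 1(202.2) = 202.2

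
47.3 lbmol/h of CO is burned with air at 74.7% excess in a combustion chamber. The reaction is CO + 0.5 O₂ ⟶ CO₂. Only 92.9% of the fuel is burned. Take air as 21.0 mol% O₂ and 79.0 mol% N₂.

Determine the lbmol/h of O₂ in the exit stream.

Stoichiometric O₂ = 0.5 × 47.3 = 23.65 lbmol/h; O₂ fed = 23.65 × 1.747 = 41.32 lbmol/h.
N₂ fed = 41.32 × 79/21 = 155.4 lbmol/h.
Fuel reacted = 0.929 × 47.3 → ξ = 43.94 lbmol/h.
Outlet (n = n₀ + ν ξ):
  CO: 47.3 − 1(43.94) = 3.358
  O₂: 41.32 − 0.5(43.94) = 19.35
  N₂: 155.4 (inert)
  CO₂: 0 + 1(43.94) = 43.94

19.3 lbmol/h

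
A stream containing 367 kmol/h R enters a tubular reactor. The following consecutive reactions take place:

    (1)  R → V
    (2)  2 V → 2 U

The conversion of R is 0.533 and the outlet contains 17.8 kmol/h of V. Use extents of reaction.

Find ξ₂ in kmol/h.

Conversion of R: R consumed = 1ξ₁ = 0.533 × 367 → ξ₁ = 195.6 kmol/h.
V balance: n_V = 0 + 1ξ₁ − 2ξ₂ = 17.8 → ξ₂ = (1·195.6 − 17.8)/2 = 88.91 kmol/h.
Outlet amounts (n = n₀ + Σ ν·ξ):
  R: 367 − 1(195.6) = 171.4
  V: 0 + 1(195.6) − 2(88.91) = 17.8
  U: 0 + 2(88.91) = 177.8

ξ₂ = 88.9 kmol/h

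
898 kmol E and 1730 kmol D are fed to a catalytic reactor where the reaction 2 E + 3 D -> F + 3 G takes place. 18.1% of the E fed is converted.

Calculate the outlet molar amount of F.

E reacted = 0.181 × 898 = 162.5 kmol; ν_E = −2, so ξ = 162.5/2 = 81.27 kmol.
Outlet amounts (n = n₀ + ν ξ):
  E: 898 − 2(81.27) = 735.5
  D: 1730 − 3(81.27) = 1486
  F: 0 + 1(81.27) = 81.27
  G: 0 + 3(81.27) = 243.8

81.3 kmol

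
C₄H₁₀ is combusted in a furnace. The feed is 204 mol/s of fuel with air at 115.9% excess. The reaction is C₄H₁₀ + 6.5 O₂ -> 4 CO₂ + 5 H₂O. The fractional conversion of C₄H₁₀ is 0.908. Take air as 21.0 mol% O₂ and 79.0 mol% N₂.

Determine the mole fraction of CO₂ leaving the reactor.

Stoichiometric O₂ = 6.5 × 204 = 1326 mol/s; O₂ fed = 1326 × 2.159 = 2863 mol/s.
N₂ fed = 2863 × 79/21 = 10770 mol/s.
Fuel reacted = 0.908 × 204 → ξ = 185.2 mol/s.
Outlet (n = n₀ + ν ξ):
  C₄H₁₀: 204 − 1(185.2) = 18.77
  O₂: 2863 − 6.5(185.2) = 1659
  N₂: 10770 (inert)
  CO₂: 0 + 4(185.2) = 740.9
  H₂O: 0 + 5(185.2) = 926.2
Total out = 14110 mol/s; y_CO₂ = 740.9 / 14110 = 0.05249.

0.0525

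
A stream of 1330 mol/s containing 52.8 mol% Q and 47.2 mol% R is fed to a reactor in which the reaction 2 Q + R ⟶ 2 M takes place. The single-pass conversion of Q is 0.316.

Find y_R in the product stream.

0.424

Q reacted = 0.316 × 702.2 = 221.9 mol/s; ν_Q = −2, so ξ = 221.9/2 = 111 mol/s.
Outlet amounts (n = n₀ + ν ξ):
  Q: 702.2 − 2(111) = 480.3
  R: 627.8 − 1(111) = 516.8
  M: 0 + 2(111) = 221.9
Total out = 1219 mol/s; y_R = 516.8 / 1219 = 0.4239.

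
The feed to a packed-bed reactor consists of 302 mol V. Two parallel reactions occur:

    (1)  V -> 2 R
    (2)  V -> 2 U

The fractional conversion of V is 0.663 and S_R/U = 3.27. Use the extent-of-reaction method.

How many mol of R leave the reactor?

307 mol

Conversion of V: V consumed = 0.663 × 302 = 200.2 mol = 1ξ₁ + 1ξ₂.
Selectivity: 2ξ₁ / (2ξ₂) = 3.27 → ξ₁ = 3.27 ξ₂.
Substitute: (1·3.27 + 1) ξ₂ = 200.2 → ξ₂ = 46.89 mol, ξ₁ = 153.3 mol.
Outlet amounts (n = n₀ + Σ ν·ξ):
  V: 302 − 1(153.3) − 1(46.89) = 101.8
  R: 0 + 2(153.3) = 306.7
  U: 0 + 2(46.89) = 93.78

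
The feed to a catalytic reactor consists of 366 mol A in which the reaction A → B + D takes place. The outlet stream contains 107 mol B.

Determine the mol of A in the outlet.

For B: n = n₀ + 1ξ → 107 = 0 + 1ξ, giving ξ = 107 mol.
Outlet amounts (n = n₀ + ν ξ):
  A: 366 − 1(107) = 259
  B: 0 + 1(107) = 107
  D: 0 + 1(107) = 107

259 mol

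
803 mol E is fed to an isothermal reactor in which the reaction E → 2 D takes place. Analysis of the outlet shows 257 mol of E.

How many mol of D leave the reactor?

1090 mol

For E: n = n₀ − 1ξ → 257 = 803 − 1ξ, giving ξ = 546 mol.
Outlet amounts (n = n₀ + ν ξ):
  E: 803 − 1(546) = 257
  D: 0 + 2(546) = 1092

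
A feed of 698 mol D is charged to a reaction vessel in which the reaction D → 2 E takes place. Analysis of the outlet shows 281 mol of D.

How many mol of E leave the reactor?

For D: n = n₀ − 1ξ → 281 = 698 − 1ξ, giving ξ = 417 mol.
Outlet amounts (n = n₀ + ν ξ):
  D: 698 − 1(417) = 281
  E: 0 + 2(417) = 834

834 mol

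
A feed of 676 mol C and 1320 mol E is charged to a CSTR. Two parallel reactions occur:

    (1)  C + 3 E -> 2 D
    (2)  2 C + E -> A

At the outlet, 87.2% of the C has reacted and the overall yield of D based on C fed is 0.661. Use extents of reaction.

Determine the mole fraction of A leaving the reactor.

Yield of D: 2ξ₁ / 676 = 0.661 → ξ₁ = 223.4 mol.
Conversion of C: 1ξ₁ + 2ξ₂ = 0.872 × 676 = 589.5 → ξ₂ = 183 mol.
Outlet amounts (n = n₀ + Σ ν·ξ):
  C: 676 − 1(223.4) − 2(183) = 86.53
  E: 1320 − 3(223.4) − 1(183) = 466.7
  D: 0 + 2(223.4) = 446.8
  A: 0 + 1(183) = 183
Total out = 1183 mol; y_A = 183 / 1183 = 0.1547.

0.155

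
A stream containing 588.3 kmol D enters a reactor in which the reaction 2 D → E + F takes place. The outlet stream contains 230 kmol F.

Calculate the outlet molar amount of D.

128 kmol

For F: n = n₀ + 1ξ → 230 = 0 + 1ξ, giving ξ = 230 kmol.
Outlet amounts (n = n₀ + ν ξ):
  D: 588.3 − 2(230) = 128.3
  E: 0 + 1(230) = 230
  F: 0 + 1(230) = 230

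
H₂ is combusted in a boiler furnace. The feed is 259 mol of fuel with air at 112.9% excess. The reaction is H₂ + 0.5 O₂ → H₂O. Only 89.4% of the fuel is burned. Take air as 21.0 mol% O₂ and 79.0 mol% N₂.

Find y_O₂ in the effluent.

Stoichiometric O₂ = 0.5 × 259 = 129.5 mol; O₂ fed = 129.5 × 2.129 = 275.7 mol.
N₂ fed = 275.7 × 79/21 = 1037 mol.
Fuel reacted = 0.894 × 259 → ξ = 231.5 mol.
Outlet (n = n₀ + ν ξ):
  H₂: 259 − 1(231.5) = 27.45
  O₂: 275.7 − 0.5(231.5) = 159.9
  N₂: 1037 (inert)
  H₂O: 0 + 1(231.5) = 231.5
Total out = 1456 mol; y_O₂ = 159.9 / 1456 = 0.1098.

0.11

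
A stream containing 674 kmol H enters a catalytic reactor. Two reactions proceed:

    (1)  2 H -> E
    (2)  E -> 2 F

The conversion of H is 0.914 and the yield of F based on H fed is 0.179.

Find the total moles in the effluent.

426 kmol

Conversion of H: H consumed = 2ξ₁ = 0.914 × 674 → ξ₁ = 308 kmol.
Yield of F: 2ξ₂ / 674 = 0.179 → ξ₂ = 60.32 kmol.
Outlet amounts (n = n₀ + Σ ν·ξ):
  H: 674 − 2(308) = 57.96
  E: 0 + 1(308) − 1(60.32) = 247.7
  F: 0 + 2(60.32) = 120.6
Total out = 57.96 + 247.7 + 120.6 = 426.3 kmol.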